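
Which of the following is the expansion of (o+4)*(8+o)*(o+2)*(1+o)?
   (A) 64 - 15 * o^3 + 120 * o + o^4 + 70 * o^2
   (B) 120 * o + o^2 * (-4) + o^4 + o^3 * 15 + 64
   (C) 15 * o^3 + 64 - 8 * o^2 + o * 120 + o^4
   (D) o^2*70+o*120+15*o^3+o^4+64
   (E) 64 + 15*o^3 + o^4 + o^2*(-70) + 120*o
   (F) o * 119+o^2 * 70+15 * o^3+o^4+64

Expanding (o+4)*(8+o)*(o+2)*(1+o):
= o^2*70+o*120+15*o^3+o^4+64
D) o^2*70+o*120+15*o^3+o^4+64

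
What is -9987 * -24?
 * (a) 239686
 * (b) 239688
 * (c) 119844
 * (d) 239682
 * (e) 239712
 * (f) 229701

-9987 * -24 = 239688
b) 239688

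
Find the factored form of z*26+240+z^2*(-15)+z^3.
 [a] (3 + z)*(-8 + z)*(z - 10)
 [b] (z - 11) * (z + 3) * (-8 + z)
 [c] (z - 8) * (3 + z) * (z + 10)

We need to factor z*26+240+z^2*(-15)+z^3.
The factored form is (3 + z)*(-8 + z)*(z - 10).
a) (3 + z)*(-8 + z)*(z - 10)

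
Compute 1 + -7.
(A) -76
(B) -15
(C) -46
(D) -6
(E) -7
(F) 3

1 + -7 = -6
D) -6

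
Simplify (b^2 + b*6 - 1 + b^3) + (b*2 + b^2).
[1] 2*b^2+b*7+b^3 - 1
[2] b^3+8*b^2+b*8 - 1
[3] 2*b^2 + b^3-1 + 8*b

Adding the polynomials and combining like terms:
(b^2 + b*6 - 1 + b^3) + (b*2 + b^2)
= 2*b^2 + b^3-1 + 8*b
3) 2*b^2 + b^3-1 + 8*b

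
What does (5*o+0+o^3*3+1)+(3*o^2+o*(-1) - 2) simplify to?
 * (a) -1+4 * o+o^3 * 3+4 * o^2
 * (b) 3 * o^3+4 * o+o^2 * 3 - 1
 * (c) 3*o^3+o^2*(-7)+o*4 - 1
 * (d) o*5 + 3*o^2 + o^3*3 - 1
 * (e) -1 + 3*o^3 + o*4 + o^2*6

Adding the polynomials and combining like terms:
(5*o + 0 + o^3*3 + 1) + (3*o^2 + o*(-1) - 2)
= 3 * o^3+4 * o+o^2 * 3 - 1
b) 3 * o^3+4 * o+o^2 * 3 - 1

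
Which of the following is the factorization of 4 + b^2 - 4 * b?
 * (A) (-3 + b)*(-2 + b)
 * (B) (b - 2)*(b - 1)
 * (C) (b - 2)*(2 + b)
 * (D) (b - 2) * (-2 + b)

We need to factor 4 + b^2 - 4 * b.
The factored form is (b - 2) * (-2 + b).
D) (b - 2) * (-2 + b)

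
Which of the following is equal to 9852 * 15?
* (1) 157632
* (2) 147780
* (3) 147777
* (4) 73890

9852 * 15 = 147780
2) 147780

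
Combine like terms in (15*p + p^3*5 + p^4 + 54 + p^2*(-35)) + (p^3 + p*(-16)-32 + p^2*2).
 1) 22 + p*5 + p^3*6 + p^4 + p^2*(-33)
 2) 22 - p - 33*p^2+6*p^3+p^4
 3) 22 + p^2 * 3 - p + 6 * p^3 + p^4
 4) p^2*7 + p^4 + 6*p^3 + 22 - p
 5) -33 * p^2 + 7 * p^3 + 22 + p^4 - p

Adding the polynomials and combining like terms:
(15*p + p^3*5 + p^4 + 54 + p^2*(-35)) + (p^3 + p*(-16) - 32 + p^2*2)
= 22 - p - 33*p^2+6*p^3+p^4
2) 22 - p - 33*p^2+6*p^3+p^4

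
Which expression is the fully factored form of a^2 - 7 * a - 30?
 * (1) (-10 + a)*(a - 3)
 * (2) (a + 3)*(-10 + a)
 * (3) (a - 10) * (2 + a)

We need to factor a^2 - 7 * a - 30.
The factored form is (a + 3)*(-10 + a).
2) (a + 3)*(-10 + a)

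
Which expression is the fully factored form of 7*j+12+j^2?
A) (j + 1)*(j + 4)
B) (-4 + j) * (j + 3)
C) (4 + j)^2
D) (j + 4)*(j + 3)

We need to factor 7*j+12+j^2.
The factored form is (j + 4)*(j + 3).
D) (j + 4)*(j + 3)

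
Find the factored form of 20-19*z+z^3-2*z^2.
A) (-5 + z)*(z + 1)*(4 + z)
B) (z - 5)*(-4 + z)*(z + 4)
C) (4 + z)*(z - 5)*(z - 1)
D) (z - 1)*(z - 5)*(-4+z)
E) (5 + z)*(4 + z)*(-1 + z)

We need to factor 20-19*z+z^3-2*z^2.
The factored form is (4 + z)*(z - 5)*(z - 1).
C) (4 + z)*(z - 5)*(z - 1)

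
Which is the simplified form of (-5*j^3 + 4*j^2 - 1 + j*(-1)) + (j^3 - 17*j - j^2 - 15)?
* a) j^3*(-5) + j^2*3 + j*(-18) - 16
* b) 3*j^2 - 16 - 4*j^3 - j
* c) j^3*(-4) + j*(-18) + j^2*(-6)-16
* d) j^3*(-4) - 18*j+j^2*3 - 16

Adding the polynomials and combining like terms:
(-5*j^3 + 4*j^2 - 1 + j*(-1)) + (j^3 - 17*j - j^2 - 15)
= j^3*(-4) - 18*j+j^2*3 - 16
d) j^3*(-4) - 18*j+j^2*3 - 16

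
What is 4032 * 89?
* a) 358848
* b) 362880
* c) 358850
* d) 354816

4032 * 89 = 358848
a) 358848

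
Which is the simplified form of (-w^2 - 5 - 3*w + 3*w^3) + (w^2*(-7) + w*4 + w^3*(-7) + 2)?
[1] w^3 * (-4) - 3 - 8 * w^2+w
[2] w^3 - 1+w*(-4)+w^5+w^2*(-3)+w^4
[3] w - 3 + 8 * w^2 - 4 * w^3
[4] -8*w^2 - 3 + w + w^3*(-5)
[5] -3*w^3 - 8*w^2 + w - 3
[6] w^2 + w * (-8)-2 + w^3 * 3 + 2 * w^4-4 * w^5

Adding the polynomials and combining like terms:
(-w^2 - 5 - 3*w + 3*w^3) + (w^2*(-7) + w*4 + w^3*(-7) + 2)
= w^3 * (-4) - 3 - 8 * w^2+w
1) w^3 * (-4) - 3 - 8 * w^2+w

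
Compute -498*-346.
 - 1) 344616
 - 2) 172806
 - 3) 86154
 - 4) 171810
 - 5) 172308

-498 * -346 = 172308
5) 172308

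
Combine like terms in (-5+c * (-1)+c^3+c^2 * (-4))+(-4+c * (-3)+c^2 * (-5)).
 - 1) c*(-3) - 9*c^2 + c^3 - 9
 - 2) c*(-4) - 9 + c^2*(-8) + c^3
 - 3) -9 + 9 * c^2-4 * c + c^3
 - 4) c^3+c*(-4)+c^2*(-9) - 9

Adding the polynomials and combining like terms:
(-5 + c*(-1) + c^3 + c^2*(-4)) + (-4 + c*(-3) + c^2*(-5))
= c^3+c*(-4)+c^2*(-9) - 9
4) c^3+c*(-4)+c^2*(-9) - 9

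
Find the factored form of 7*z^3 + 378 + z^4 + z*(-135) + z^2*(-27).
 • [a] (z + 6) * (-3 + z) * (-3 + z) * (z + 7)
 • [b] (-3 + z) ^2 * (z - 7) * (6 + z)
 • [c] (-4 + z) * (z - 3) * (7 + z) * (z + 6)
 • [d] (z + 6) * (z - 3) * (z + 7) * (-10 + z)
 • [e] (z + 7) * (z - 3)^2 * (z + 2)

We need to factor 7*z^3 + 378 + z^4 + z*(-135) + z^2*(-27).
The factored form is (z + 6) * (-3 + z) * (-3 + z) * (z + 7).
a) (z + 6) * (-3 + z) * (-3 + z) * (z + 7)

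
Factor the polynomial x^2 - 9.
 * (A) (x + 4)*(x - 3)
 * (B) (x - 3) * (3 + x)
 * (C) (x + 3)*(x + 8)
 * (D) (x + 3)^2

We need to factor x^2 - 9.
The factored form is (x - 3) * (3 + x).
B) (x - 3) * (3 + x)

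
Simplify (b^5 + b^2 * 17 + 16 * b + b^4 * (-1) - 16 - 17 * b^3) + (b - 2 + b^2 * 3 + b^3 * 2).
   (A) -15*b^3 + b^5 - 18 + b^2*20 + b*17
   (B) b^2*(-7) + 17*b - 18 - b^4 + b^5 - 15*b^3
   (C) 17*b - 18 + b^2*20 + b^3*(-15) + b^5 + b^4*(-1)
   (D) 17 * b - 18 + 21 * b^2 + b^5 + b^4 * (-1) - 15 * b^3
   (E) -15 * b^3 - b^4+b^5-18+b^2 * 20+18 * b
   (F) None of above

Adding the polynomials and combining like terms:
(b^5 + b^2*17 + 16*b + b^4*(-1) - 16 - 17*b^3) + (b - 2 + b^2*3 + b^3*2)
= 17*b - 18 + b^2*20 + b^3*(-15) + b^5 + b^4*(-1)
C) 17*b - 18 + b^2*20 + b^3*(-15) + b^5 + b^4*(-1)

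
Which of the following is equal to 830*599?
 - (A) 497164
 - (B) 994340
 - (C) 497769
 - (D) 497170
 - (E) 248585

830 * 599 = 497170
D) 497170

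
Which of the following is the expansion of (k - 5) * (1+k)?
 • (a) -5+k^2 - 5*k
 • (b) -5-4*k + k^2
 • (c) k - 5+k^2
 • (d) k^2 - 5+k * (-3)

Expanding (k - 5) * (1+k):
= -5-4*k + k^2
b) -5-4*k + k^2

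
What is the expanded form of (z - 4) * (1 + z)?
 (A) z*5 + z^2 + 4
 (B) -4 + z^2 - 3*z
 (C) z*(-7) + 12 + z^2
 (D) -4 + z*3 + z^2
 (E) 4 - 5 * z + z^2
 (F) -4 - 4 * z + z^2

Expanding (z - 4) * (1 + z):
= -4 + z^2 - 3*z
B) -4 + z^2 - 3*z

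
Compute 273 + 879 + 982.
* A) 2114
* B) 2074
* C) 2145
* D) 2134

First: 273 + 879 = 1152
Then: 1152 + 982 = 2134
D) 2134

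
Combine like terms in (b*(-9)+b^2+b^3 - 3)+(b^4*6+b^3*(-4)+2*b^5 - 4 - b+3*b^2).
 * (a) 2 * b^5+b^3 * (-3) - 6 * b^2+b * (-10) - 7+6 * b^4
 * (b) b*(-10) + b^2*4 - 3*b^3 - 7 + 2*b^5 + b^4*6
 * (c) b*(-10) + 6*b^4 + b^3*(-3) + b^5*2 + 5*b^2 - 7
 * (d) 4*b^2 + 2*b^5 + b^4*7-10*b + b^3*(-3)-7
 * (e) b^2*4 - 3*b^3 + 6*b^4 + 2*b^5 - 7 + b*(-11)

Adding the polynomials and combining like terms:
(b*(-9) + b^2 + b^3 - 3) + (b^4*6 + b^3*(-4) + 2*b^5 - 4 - b + 3*b^2)
= b*(-10) + b^2*4 - 3*b^3 - 7 + 2*b^5 + b^4*6
b) b*(-10) + b^2*4 - 3*b^3 - 7 + 2*b^5 + b^4*6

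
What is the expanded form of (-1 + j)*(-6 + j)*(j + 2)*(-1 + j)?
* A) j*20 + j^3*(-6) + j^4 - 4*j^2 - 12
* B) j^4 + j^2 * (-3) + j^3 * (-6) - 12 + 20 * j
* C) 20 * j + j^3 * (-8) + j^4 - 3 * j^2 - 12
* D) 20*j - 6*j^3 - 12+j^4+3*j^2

Expanding (-1 + j)*(-6 + j)*(j + 2)*(-1 + j):
= j^4 + j^2 * (-3) + j^3 * (-6) - 12 + 20 * j
B) j^4 + j^2 * (-3) + j^3 * (-6) - 12 + 20 * j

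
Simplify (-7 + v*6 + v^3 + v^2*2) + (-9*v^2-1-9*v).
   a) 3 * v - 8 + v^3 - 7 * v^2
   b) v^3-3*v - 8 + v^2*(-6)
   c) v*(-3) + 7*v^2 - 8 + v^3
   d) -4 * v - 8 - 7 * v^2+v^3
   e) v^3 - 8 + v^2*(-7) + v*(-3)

Adding the polynomials and combining like terms:
(-7 + v*6 + v^3 + v^2*2) + (-9*v^2 - 1 - 9*v)
= v^3 - 8 + v^2*(-7) + v*(-3)
e) v^3 - 8 + v^2*(-7) + v*(-3)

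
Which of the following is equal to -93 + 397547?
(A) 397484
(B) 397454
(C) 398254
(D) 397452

-93 + 397547 = 397454
B) 397454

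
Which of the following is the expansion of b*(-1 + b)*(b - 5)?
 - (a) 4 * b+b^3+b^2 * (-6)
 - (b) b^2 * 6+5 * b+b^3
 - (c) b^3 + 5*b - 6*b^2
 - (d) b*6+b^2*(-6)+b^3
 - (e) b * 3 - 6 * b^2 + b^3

Expanding b*(-1 + b)*(b - 5):
= b^3 + 5*b - 6*b^2
c) b^3 + 5*b - 6*b^2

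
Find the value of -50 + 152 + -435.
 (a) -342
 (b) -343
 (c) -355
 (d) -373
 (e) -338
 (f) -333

First: -50 + 152 = 102
Then: 102 + -435 = -333
f) -333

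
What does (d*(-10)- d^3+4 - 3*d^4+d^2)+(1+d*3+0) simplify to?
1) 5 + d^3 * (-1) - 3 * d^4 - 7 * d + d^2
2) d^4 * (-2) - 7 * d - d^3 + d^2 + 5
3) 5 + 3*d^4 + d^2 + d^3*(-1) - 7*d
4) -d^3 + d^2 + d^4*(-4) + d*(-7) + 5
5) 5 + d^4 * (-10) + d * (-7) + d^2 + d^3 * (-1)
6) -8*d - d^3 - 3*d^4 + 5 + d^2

Adding the polynomials and combining like terms:
(d*(-10) - d^3 + 4 - 3*d^4 + d^2) + (1 + d*3 + 0)
= 5 + d^3 * (-1) - 3 * d^4 - 7 * d + d^2
1) 5 + d^3 * (-1) - 3 * d^4 - 7 * d + d^2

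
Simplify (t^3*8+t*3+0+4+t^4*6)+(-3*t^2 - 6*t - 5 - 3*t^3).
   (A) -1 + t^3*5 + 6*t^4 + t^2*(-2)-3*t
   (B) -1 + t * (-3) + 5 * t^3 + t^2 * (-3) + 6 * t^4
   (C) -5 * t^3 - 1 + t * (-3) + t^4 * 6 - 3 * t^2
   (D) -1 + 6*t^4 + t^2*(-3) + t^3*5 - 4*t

Adding the polynomials and combining like terms:
(t^3*8 + t*3 + 0 + 4 + t^4*6) + (-3*t^2 - 6*t - 5 - 3*t^3)
= -1 + t * (-3) + 5 * t^3 + t^2 * (-3) + 6 * t^4
B) -1 + t * (-3) + 5 * t^3 + t^2 * (-3) + 6 * t^4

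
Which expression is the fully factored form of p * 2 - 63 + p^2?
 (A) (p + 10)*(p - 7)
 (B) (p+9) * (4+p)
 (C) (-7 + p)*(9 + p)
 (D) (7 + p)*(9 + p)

We need to factor p * 2 - 63 + p^2.
The factored form is (-7 + p)*(9 + p).
C) (-7 + p)*(9 + p)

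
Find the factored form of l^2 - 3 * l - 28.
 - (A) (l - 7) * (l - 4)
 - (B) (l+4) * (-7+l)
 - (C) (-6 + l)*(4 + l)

We need to factor l^2 - 3 * l - 28.
The factored form is (l+4) * (-7+l).
B) (l+4) * (-7+l)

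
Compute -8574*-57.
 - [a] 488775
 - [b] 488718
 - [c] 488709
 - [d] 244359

-8574 * -57 = 488718
b) 488718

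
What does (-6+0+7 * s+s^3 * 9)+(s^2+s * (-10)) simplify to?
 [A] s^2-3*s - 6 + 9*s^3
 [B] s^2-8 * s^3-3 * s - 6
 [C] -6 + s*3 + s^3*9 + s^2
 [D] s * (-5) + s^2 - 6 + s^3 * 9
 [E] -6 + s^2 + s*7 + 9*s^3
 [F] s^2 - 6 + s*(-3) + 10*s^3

Adding the polynomials and combining like terms:
(-6 + 0 + 7*s + s^3*9) + (s^2 + s*(-10))
= s^2-3*s - 6 + 9*s^3
A) s^2-3*s - 6 + 9*s^3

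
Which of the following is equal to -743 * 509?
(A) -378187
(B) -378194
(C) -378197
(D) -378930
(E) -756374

-743 * 509 = -378187
A) -378187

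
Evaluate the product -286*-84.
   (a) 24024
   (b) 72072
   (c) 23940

-286 * -84 = 24024
a) 24024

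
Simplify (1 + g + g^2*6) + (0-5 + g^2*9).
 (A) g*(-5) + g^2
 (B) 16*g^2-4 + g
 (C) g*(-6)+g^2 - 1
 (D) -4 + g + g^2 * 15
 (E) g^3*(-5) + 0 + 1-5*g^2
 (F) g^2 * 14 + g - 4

Adding the polynomials and combining like terms:
(1 + g + g^2*6) + (0 - 5 + g^2*9)
= -4 + g + g^2 * 15
D) -4 + g + g^2 * 15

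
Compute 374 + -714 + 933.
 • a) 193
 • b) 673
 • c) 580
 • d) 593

First: 374 + -714 = -340
Then: -340 + 933 = 593
d) 593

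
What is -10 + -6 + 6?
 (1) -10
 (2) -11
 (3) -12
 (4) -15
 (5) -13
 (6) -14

First: -10 + -6 = -16
Then: -16 + 6 = -10
1) -10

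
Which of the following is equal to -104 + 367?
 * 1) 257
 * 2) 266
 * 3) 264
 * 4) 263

-104 + 367 = 263
4) 263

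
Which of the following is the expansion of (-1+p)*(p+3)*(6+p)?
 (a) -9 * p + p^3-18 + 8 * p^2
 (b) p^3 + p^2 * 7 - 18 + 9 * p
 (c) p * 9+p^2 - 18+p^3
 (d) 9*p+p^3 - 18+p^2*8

Expanding (-1+p)*(p+3)*(6+p):
= 9*p+p^3 - 18+p^2*8
d) 9*p+p^3 - 18+p^2*8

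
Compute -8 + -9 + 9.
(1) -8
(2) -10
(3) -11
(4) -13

First: -8 + -9 = -17
Then: -17 + 9 = -8
1) -8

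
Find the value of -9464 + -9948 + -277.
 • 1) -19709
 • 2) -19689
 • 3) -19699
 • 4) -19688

First: -9464 + -9948 = -19412
Then: -19412 + -277 = -19689
2) -19689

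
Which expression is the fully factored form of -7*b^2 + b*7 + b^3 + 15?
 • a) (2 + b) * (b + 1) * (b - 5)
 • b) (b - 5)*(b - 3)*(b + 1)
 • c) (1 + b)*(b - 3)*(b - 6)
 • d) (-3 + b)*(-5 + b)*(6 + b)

We need to factor -7*b^2 + b*7 + b^3 + 15.
The factored form is (b - 5)*(b - 3)*(b + 1).
b) (b - 5)*(b - 3)*(b + 1)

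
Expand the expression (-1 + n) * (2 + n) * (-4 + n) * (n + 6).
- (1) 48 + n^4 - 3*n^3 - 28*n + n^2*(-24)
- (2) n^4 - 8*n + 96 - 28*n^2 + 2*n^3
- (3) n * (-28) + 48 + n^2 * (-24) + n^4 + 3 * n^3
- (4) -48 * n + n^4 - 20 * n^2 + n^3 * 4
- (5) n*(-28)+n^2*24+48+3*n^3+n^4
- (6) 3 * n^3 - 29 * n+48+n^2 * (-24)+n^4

Expanding (-1 + n) * (2 + n) * (-4 + n) * (n + 6):
= n * (-28) + 48 + n^2 * (-24) + n^4 + 3 * n^3
3) n * (-28) + 48 + n^2 * (-24) + n^4 + 3 * n^3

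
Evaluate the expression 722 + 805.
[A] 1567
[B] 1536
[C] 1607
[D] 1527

722 + 805 = 1527
D) 1527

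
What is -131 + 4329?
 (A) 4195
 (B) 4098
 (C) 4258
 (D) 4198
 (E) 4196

-131 + 4329 = 4198
D) 4198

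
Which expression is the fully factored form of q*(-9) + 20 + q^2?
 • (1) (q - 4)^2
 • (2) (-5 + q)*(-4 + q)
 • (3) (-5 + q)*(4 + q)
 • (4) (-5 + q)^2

We need to factor q*(-9) + 20 + q^2.
The factored form is (-5 + q)*(-4 + q).
2) (-5 + q)*(-4 + q)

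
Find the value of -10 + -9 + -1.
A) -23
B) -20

First: -10 + -9 = -19
Then: -19 + -1 = -20
B) -20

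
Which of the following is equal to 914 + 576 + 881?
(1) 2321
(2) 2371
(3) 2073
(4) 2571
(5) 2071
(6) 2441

First: 914 + 576 = 1490
Then: 1490 + 881 = 2371
2) 2371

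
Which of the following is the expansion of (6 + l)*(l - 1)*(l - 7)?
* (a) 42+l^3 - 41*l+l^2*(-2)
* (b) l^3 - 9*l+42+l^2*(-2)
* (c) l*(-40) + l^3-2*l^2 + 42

Expanding (6 + l)*(l - 1)*(l - 7):
= 42+l^3 - 41*l+l^2*(-2)
a) 42+l^3 - 41*l+l^2*(-2)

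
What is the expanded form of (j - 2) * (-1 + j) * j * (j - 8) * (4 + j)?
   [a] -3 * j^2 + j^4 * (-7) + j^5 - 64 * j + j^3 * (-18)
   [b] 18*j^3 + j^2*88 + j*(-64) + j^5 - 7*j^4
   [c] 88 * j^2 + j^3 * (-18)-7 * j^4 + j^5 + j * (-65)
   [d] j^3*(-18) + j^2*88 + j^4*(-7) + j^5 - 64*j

Expanding (j - 2) * (-1 + j) * j * (j - 8) * (4 + j):
= j^3*(-18) + j^2*88 + j^4*(-7) + j^5 - 64*j
d) j^3*(-18) + j^2*88 + j^4*(-7) + j^5 - 64*j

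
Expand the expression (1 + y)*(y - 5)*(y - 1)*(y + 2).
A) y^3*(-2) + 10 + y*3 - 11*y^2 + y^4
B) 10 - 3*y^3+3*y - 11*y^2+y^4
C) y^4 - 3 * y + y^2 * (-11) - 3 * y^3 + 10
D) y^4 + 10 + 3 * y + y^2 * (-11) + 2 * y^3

Expanding (1 + y)*(y - 5)*(y - 1)*(y + 2):
= 10 - 3*y^3+3*y - 11*y^2+y^4
B) 10 - 3*y^3+3*y - 11*y^2+y^4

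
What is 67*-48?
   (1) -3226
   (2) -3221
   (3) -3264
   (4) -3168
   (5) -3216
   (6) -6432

67 * -48 = -3216
5) -3216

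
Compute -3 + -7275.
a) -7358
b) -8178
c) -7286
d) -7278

-3 + -7275 = -7278
d) -7278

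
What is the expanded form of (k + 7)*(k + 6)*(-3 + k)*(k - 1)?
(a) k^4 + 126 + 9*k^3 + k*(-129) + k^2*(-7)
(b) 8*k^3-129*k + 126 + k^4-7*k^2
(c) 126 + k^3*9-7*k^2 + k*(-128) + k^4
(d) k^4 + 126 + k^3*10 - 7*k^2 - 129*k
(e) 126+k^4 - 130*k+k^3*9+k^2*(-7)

Expanding (k + 7)*(k + 6)*(-3 + k)*(k - 1):
= k^4 + 126 + 9*k^3 + k*(-129) + k^2*(-7)
a) k^4 + 126 + 9*k^3 + k*(-129) + k^2*(-7)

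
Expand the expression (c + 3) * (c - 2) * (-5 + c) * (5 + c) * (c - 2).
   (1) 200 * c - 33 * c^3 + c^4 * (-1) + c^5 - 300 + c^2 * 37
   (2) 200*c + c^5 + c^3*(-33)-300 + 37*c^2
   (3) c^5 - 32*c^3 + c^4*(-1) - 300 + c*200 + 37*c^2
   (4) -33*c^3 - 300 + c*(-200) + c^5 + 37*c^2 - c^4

Expanding (c + 3) * (c - 2) * (-5 + c) * (5 + c) * (c - 2):
= 200 * c - 33 * c^3 + c^4 * (-1) + c^5 - 300 + c^2 * 37
1) 200 * c - 33 * c^3 + c^4 * (-1) + c^5 - 300 + c^2 * 37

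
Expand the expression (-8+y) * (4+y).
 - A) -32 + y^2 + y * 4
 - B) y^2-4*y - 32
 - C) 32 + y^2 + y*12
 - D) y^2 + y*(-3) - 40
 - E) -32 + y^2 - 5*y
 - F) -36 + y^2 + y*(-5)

Expanding (-8+y) * (4+y):
= y^2-4*y - 32
B) y^2-4*y - 32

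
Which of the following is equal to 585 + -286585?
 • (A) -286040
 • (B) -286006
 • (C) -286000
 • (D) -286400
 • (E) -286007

585 + -286585 = -286000
C) -286000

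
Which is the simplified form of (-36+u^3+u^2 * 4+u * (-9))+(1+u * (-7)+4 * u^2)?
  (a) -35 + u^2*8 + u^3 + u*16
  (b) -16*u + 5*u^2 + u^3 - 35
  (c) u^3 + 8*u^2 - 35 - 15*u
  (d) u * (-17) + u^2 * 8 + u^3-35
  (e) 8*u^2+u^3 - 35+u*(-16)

Adding the polynomials and combining like terms:
(-36 + u^3 + u^2*4 + u*(-9)) + (1 + u*(-7) + 4*u^2)
= 8*u^2+u^3 - 35+u*(-16)
e) 8*u^2+u^3 - 35+u*(-16)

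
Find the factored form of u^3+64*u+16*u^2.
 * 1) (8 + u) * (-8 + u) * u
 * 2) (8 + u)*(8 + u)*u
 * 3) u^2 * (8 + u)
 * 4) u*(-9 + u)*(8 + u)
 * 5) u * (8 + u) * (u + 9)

We need to factor u^3+64*u+16*u^2.
The factored form is (8 + u)*(8 + u)*u.
2) (8 + u)*(8 + u)*u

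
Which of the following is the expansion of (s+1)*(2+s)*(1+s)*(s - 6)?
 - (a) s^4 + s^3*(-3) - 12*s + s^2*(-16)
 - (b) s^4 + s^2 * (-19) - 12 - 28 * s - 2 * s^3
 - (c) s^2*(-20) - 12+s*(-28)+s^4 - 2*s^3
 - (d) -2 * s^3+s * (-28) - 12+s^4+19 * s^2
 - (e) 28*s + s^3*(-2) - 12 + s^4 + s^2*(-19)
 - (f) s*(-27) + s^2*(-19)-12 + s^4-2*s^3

Expanding (s+1)*(2+s)*(1+s)*(s - 6):
= s^4 + s^2 * (-19) - 12 - 28 * s - 2 * s^3
b) s^4 + s^2 * (-19) - 12 - 28 * s - 2 * s^3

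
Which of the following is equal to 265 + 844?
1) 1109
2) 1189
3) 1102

265 + 844 = 1109
1) 1109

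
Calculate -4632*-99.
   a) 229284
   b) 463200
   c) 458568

-4632 * -99 = 458568
c) 458568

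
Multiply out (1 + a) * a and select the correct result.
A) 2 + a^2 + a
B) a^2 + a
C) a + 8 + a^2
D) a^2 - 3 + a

Expanding (1 + a) * a:
= a^2 + a
B) a^2 + a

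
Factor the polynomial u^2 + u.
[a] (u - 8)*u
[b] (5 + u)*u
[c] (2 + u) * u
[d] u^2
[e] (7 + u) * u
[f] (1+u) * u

We need to factor u^2 + u.
The factored form is (1+u) * u.
f) (1+u) * u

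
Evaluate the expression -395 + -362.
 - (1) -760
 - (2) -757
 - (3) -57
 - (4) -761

-395 + -362 = -757
2) -757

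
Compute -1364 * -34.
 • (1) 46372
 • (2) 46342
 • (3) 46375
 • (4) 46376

-1364 * -34 = 46376
4) 46376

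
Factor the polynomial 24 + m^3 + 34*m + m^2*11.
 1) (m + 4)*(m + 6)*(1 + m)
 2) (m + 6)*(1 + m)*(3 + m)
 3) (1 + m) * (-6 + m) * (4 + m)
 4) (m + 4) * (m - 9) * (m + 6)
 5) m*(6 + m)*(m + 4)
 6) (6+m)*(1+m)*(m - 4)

We need to factor 24 + m^3 + 34*m + m^2*11.
The factored form is (m + 4)*(m + 6)*(1 + m).
1) (m + 4)*(m + 6)*(1 + m)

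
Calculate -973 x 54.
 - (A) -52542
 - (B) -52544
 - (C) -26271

-973 * 54 = -52542
A) -52542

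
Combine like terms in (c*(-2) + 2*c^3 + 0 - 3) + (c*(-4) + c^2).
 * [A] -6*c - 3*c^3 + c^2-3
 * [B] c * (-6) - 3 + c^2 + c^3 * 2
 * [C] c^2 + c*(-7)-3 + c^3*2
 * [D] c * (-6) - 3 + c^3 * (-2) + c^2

Adding the polynomials and combining like terms:
(c*(-2) + 2*c^3 + 0 - 3) + (c*(-4) + c^2)
= c * (-6) - 3 + c^2 + c^3 * 2
B) c * (-6) - 3 + c^2 + c^3 * 2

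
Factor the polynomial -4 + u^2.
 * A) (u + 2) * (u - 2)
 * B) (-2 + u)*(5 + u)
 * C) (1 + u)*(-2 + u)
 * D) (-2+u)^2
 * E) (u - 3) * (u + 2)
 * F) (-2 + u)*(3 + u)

We need to factor -4 + u^2.
The factored form is (u + 2) * (u - 2).
A) (u + 2) * (u - 2)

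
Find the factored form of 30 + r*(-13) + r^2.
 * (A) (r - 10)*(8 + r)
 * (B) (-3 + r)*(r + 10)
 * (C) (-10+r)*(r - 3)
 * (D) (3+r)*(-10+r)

We need to factor 30 + r*(-13) + r^2.
The factored form is (-10+r)*(r - 3).
C) (-10+r)*(r - 3)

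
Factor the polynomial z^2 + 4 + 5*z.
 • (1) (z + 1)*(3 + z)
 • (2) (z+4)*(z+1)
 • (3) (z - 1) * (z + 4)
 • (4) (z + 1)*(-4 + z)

We need to factor z^2 + 4 + 5*z.
The factored form is (z+4)*(z+1).
2) (z+4)*(z+1)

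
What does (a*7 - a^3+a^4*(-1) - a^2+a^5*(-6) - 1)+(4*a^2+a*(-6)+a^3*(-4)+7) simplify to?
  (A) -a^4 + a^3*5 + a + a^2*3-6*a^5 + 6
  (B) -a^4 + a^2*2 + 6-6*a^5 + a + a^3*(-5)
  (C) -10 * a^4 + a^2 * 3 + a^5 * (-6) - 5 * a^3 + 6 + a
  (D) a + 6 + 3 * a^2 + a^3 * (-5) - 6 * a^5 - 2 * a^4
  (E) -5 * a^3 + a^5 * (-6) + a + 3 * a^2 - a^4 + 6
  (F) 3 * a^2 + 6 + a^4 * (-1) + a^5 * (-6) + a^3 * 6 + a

Adding the polynomials and combining like terms:
(a*7 - a^3 + a^4*(-1) - a^2 + a^5*(-6) - 1) + (4*a^2 + a*(-6) + a^3*(-4) + 7)
= -5 * a^3 + a^5 * (-6) + a + 3 * a^2 - a^4 + 6
E) -5 * a^3 + a^5 * (-6) + a + 3 * a^2 - a^4 + 6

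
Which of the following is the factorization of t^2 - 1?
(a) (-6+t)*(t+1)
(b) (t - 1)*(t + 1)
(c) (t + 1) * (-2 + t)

We need to factor t^2 - 1.
The factored form is (t - 1)*(t + 1).
b) (t - 1)*(t + 1)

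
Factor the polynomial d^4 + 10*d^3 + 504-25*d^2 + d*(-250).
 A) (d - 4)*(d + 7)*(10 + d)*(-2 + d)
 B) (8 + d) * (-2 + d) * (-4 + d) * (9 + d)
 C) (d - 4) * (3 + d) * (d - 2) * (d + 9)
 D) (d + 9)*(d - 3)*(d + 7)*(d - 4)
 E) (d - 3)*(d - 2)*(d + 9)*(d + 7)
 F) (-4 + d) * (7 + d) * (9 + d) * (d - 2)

We need to factor d^4 + 10*d^3 + 504-25*d^2 + d*(-250).
The factored form is (-4 + d) * (7 + d) * (9 + d) * (d - 2).
F) (-4 + d) * (7 + d) * (9 + d) * (d - 2)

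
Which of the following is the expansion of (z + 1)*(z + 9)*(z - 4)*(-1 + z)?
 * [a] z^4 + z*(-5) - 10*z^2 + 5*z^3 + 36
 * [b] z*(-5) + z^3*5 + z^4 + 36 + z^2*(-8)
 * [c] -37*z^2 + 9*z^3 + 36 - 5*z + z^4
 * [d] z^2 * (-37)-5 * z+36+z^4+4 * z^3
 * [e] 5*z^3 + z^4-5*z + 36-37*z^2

Expanding (z + 1)*(z + 9)*(z - 4)*(-1 + z):
= 5*z^3 + z^4-5*z + 36-37*z^2
e) 5*z^3 + z^4-5*z + 36-37*z^2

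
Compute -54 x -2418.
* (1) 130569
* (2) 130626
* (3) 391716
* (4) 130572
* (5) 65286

-54 * -2418 = 130572
4) 130572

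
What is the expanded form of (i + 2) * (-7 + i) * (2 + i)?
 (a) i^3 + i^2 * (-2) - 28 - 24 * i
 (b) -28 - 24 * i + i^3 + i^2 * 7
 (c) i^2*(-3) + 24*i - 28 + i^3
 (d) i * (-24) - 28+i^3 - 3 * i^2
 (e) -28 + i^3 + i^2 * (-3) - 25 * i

Expanding (i + 2) * (-7 + i) * (2 + i):
= i * (-24) - 28+i^3 - 3 * i^2
d) i * (-24) - 28+i^3 - 3 * i^2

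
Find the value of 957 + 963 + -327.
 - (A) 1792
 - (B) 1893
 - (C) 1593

First: 957 + 963 = 1920
Then: 1920 + -327 = 1593
C) 1593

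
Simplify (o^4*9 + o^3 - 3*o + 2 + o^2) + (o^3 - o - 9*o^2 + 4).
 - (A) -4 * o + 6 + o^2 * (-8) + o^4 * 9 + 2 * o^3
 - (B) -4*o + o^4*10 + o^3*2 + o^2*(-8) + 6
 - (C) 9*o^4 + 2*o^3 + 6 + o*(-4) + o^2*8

Adding the polynomials and combining like terms:
(o^4*9 + o^3 - 3*o + 2 + o^2) + (o^3 - o - 9*o^2 + 4)
= -4 * o + 6 + o^2 * (-8) + o^4 * 9 + 2 * o^3
A) -4 * o + 6 + o^2 * (-8) + o^4 * 9 + 2 * o^3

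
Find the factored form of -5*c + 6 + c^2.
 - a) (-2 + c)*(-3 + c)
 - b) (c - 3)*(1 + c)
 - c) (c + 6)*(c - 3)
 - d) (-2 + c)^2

We need to factor -5*c + 6 + c^2.
The factored form is (-2 + c)*(-3 + c).
a) (-2 + c)*(-3 + c)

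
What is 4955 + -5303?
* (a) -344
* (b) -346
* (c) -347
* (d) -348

4955 + -5303 = -348
d) -348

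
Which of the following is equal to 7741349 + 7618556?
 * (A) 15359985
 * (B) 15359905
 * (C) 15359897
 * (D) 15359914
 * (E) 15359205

7741349 + 7618556 = 15359905
B) 15359905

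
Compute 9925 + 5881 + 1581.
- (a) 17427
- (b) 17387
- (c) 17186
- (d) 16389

First: 9925 + 5881 = 15806
Then: 15806 + 1581 = 17387
b) 17387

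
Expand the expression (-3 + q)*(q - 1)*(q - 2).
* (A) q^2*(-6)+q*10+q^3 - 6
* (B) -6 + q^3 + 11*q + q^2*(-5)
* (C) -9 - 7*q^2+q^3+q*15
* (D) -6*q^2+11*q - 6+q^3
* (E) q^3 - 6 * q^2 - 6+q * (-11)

Expanding (-3 + q)*(q - 1)*(q - 2):
= -6*q^2+11*q - 6+q^3
D) -6*q^2+11*q - 6+q^3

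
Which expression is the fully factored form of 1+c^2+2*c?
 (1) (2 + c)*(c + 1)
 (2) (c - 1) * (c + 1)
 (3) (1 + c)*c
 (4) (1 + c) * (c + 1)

We need to factor 1+c^2+2*c.
The factored form is (1 + c) * (c + 1).
4) (1 + c) * (c + 1)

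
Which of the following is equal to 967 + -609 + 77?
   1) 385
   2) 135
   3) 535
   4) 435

First: 967 + -609 = 358
Then: 358 + 77 = 435
4) 435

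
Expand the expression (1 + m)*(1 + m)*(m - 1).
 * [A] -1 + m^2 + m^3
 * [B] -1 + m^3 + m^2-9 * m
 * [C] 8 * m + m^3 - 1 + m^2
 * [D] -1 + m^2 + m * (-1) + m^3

Expanding (1 + m)*(1 + m)*(m - 1):
= -1 + m^2 + m * (-1) + m^3
D) -1 + m^2 + m * (-1) + m^3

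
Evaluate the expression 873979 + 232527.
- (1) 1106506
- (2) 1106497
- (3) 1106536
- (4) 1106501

873979 + 232527 = 1106506
1) 1106506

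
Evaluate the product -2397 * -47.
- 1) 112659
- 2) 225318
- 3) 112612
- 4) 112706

-2397 * -47 = 112659
1) 112659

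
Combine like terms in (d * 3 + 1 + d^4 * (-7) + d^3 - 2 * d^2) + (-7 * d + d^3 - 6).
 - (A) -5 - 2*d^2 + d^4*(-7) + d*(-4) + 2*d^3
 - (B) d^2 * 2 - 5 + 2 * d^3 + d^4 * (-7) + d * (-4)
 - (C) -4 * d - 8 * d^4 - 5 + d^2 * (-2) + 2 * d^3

Adding the polynomials and combining like terms:
(d*3 + 1 + d^4*(-7) + d^3 - 2*d^2) + (-7*d + d^3 - 6)
= -5 - 2*d^2 + d^4*(-7) + d*(-4) + 2*d^3
A) -5 - 2*d^2 + d^4*(-7) + d*(-4) + 2*d^3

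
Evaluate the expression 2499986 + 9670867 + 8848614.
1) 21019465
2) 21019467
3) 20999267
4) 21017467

First: 2499986 + 9670867 = 12170853
Then: 12170853 + 8848614 = 21019467
2) 21019467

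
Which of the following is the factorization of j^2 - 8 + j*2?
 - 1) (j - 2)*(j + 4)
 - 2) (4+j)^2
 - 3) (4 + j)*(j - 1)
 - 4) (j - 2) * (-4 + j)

We need to factor j^2 - 8 + j*2.
The factored form is (j - 2)*(j + 4).
1) (j - 2)*(j + 4)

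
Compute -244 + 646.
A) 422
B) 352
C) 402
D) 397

-244 + 646 = 402
C) 402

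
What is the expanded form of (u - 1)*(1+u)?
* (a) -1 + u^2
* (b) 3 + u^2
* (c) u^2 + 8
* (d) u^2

Expanding (u - 1)*(1+u):
= -1 + u^2
a) -1 + u^2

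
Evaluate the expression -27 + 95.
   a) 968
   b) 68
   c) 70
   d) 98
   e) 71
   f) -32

-27 + 95 = 68
b) 68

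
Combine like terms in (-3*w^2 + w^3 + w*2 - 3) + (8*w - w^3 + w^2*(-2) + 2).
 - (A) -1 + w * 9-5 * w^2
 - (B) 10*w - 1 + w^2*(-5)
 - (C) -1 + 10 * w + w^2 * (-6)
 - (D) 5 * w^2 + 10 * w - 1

Adding the polynomials and combining like terms:
(-3*w^2 + w^3 + w*2 - 3) + (8*w - w^3 + w^2*(-2) + 2)
= 10*w - 1 + w^2*(-5)
B) 10*w - 1 + w^2*(-5)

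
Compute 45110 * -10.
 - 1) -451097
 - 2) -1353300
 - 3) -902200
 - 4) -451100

45110 * -10 = -451100
4) -451100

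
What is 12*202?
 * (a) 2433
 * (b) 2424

12 * 202 = 2424
b) 2424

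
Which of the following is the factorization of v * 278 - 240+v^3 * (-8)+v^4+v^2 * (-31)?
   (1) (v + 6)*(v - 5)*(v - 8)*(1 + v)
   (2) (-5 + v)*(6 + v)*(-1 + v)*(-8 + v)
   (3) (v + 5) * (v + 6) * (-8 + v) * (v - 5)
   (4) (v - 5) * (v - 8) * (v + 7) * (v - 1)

We need to factor v * 278 - 240+v^3 * (-8)+v^4+v^2 * (-31).
The factored form is (-5 + v)*(6 + v)*(-1 + v)*(-8 + v).
2) (-5 + v)*(6 + v)*(-1 + v)*(-8 + v)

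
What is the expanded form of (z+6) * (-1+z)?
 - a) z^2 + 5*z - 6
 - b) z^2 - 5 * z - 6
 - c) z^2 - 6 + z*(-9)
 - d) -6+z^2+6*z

Expanding (z+6) * (-1+z):
= z^2 + 5*z - 6
a) z^2 + 5*z - 6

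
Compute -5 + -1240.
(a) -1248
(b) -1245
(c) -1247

-5 + -1240 = -1245
b) -1245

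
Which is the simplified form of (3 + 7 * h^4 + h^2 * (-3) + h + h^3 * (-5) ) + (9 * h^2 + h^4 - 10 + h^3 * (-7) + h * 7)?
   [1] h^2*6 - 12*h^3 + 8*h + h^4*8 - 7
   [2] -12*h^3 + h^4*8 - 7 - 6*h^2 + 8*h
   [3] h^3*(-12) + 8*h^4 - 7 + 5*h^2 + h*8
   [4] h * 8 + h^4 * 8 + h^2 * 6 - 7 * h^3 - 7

Adding the polynomials and combining like terms:
(3 + 7*h^4 + h^2*(-3) + h + h^3*(-5)) + (9*h^2 + h^4 - 10 + h^3*(-7) + h*7)
= h^2*6 - 12*h^3 + 8*h + h^4*8 - 7
1) h^2*6 - 12*h^3 + 8*h + h^4*8 - 7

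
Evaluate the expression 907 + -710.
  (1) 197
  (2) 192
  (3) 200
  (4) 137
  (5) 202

907 + -710 = 197
1) 197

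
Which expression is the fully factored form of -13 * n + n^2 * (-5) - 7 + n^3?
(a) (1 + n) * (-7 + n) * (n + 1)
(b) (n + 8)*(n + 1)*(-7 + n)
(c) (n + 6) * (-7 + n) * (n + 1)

We need to factor -13 * n + n^2 * (-5) - 7 + n^3.
The factored form is (1 + n) * (-7 + n) * (n + 1).
a) (1 + n) * (-7 + n) * (n + 1)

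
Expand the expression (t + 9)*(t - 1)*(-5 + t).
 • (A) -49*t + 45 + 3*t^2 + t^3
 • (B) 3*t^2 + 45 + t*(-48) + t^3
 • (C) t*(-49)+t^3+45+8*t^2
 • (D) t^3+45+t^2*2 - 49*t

Expanding (t + 9)*(t - 1)*(-5 + t):
= -49*t + 45 + 3*t^2 + t^3
A) -49*t + 45 + 3*t^2 + t^3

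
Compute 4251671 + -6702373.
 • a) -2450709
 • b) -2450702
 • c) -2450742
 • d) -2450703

4251671 + -6702373 = -2450702
b) -2450702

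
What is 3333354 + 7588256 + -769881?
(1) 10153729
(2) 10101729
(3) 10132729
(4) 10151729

First: 3333354 + 7588256 = 10921610
Then: 10921610 + -769881 = 10151729
4) 10151729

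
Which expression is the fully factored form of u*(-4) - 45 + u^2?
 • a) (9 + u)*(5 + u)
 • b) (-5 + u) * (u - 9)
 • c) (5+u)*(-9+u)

We need to factor u*(-4) - 45 + u^2.
The factored form is (5+u)*(-9+u).
c) (5+u)*(-9+u)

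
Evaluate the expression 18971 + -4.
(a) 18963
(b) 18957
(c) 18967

18971 + -4 = 18967
c) 18967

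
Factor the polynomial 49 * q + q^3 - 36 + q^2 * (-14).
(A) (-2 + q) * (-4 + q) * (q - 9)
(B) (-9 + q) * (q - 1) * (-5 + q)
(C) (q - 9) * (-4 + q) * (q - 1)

We need to factor 49 * q + q^3 - 36 + q^2 * (-14).
The factored form is (q - 9) * (-4 + q) * (q - 1).
C) (q - 9) * (-4 + q) * (q - 1)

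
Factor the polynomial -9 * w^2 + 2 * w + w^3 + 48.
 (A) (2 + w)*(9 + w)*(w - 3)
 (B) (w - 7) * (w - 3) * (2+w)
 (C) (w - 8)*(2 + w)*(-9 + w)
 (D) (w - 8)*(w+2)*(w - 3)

We need to factor -9 * w^2 + 2 * w + w^3 + 48.
The factored form is (w - 8)*(w+2)*(w - 3).
D) (w - 8)*(w+2)*(w - 3)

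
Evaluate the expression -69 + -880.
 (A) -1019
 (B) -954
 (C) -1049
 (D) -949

-69 + -880 = -949
D) -949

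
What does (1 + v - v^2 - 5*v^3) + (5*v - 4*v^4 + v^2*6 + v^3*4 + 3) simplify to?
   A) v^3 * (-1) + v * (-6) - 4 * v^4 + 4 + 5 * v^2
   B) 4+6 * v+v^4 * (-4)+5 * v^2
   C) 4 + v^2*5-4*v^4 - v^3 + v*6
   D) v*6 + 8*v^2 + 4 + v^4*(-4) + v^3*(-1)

Adding the polynomials and combining like terms:
(1 + v - v^2 - 5*v^3) + (5*v - 4*v^4 + v^2*6 + v^3*4 + 3)
= 4 + v^2*5-4*v^4 - v^3 + v*6
C) 4 + v^2*5-4*v^4 - v^3 + v*6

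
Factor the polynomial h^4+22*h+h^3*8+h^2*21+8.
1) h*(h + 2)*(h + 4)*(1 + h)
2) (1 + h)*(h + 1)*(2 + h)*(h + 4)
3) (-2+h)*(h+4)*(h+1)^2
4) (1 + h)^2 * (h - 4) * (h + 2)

We need to factor h^4+22*h+h^3*8+h^2*21+8.
The factored form is (1 + h)*(h + 1)*(2 + h)*(h + 4).
2) (1 + h)*(h + 1)*(2 + h)*(h + 4)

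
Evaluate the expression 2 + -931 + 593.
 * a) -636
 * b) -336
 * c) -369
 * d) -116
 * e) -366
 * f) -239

First: 2 + -931 = -929
Then: -929 + 593 = -336
b) -336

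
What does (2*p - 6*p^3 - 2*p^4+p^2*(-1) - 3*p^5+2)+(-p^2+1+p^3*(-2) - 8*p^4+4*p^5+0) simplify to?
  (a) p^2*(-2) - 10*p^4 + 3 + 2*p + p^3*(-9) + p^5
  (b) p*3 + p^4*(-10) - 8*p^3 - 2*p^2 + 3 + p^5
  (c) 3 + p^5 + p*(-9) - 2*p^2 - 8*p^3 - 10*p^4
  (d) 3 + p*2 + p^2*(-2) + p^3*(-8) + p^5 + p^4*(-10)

Adding the polynomials and combining like terms:
(2*p - 6*p^3 - 2*p^4 + p^2*(-1) - 3*p^5 + 2) + (-p^2 + 1 + p^3*(-2) - 8*p^4 + 4*p^5 + 0)
= 3 + p*2 + p^2*(-2) + p^3*(-8) + p^5 + p^4*(-10)
d) 3 + p*2 + p^2*(-2) + p^3*(-8) + p^5 + p^4*(-10)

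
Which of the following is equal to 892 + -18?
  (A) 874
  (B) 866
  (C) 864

892 + -18 = 874
A) 874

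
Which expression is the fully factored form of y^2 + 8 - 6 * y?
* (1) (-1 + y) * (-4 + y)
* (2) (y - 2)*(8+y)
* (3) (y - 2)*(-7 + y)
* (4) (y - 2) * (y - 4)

We need to factor y^2 + 8 - 6 * y.
The factored form is (y - 2) * (y - 4).
4) (y - 2) * (y - 4)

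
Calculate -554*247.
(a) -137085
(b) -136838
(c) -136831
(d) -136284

-554 * 247 = -136838
b) -136838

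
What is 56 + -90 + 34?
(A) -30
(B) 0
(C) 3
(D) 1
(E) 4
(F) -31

First: 56 + -90 = -34
Then: -34 + 34 = 0
B) 0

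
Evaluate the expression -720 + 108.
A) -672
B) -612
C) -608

-720 + 108 = -612
B) -612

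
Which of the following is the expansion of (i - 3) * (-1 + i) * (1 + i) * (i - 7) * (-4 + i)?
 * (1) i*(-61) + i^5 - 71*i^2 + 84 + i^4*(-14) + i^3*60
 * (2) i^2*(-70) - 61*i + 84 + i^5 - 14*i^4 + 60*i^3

Expanding (i - 3) * (-1 + i) * (1 + i) * (i - 7) * (-4 + i):
= i^2*(-70) - 61*i + 84 + i^5 - 14*i^4 + 60*i^3
2) i^2*(-70) - 61*i + 84 + i^5 - 14*i^4 + 60*i^3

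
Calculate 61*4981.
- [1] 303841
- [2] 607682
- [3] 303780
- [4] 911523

61 * 4981 = 303841
1) 303841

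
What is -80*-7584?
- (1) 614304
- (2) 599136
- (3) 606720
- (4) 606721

-80 * -7584 = 606720
3) 606720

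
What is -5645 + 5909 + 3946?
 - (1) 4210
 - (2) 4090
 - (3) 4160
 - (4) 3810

First: -5645 + 5909 = 264
Then: 264 + 3946 = 4210
1) 4210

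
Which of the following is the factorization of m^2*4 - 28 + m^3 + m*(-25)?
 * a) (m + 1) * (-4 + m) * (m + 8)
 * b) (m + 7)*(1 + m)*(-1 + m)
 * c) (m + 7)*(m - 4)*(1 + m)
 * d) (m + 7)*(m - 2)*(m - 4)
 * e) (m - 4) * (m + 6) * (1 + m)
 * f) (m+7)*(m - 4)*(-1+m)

We need to factor m^2*4 - 28 + m^3 + m*(-25).
The factored form is (m + 7)*(m - 4)*(1 + m).
c) (m + 7)*(m - 4)*(1 + m)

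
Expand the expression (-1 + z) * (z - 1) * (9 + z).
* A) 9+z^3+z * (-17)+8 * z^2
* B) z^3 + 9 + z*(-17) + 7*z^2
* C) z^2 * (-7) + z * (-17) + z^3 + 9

Expanding (-1 + z) * (z - 1) * (9 + z):
= z^3 + 9 + z*(-17) + 7*z^2
B) z^3 + 9 + z*(-17) + 7*z^2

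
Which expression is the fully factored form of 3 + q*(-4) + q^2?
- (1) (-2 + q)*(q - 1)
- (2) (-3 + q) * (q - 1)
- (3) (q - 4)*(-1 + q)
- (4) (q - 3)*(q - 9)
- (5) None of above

We need to factor 3 + q*(-4) + q^2.
The factored form is (-3 + q) * (q - 1).
2) (-3 + q) * (q - 1)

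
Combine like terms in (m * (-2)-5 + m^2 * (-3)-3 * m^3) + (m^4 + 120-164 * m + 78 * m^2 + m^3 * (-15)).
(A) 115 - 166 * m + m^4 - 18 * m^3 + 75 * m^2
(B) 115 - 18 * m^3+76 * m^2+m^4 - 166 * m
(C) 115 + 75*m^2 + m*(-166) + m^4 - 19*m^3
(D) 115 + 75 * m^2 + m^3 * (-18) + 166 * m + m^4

Adding the polynomials and combining like terms:
(m*(-2) - 5 + m^2*(-3) - 3*m^3) + (m^4 + 120 - 164*m + 78*m^2 + m^3*(-15))
= 115 - 166 * m + m^4 - 18 * m^3 + 75 * m^2
A) 115 - 166 * m + m^4 - 18 * m^3 + 75 * m^2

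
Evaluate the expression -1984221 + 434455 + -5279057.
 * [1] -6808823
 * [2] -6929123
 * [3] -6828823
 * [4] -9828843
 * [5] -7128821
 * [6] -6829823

First: -1984221 + 434455 = -1549766
Then: -1549766 + -5279057 = -6828823
3) -6828823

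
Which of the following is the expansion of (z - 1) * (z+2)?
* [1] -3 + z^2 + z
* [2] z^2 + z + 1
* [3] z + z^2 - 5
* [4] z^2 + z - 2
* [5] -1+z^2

Expanding (z - 1) * (z+2):
= z^2 + z - 2
4) z^2 + z - 2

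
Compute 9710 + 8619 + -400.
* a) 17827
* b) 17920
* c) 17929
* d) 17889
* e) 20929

First: 9710 + 8619 = 18329
Then: 18329 + -400 = 17929
c) 17929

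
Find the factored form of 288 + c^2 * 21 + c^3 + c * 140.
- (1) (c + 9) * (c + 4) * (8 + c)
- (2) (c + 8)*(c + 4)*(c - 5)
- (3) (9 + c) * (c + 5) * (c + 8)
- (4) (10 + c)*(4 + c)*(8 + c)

We need to factor 288 + c^2 * 21 + c^3 + c * 140.
The factored form is (c + 9) * (c + 4) * (8 + c).
1) (c + 9) * (c + 4) * (8 + c)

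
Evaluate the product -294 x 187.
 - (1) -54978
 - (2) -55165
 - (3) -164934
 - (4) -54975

-294 * 187 = -54978
1) -54978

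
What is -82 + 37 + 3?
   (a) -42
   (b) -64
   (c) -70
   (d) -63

First: -82 + 37 = -45
Then: -45 + 3 = -42
a) -42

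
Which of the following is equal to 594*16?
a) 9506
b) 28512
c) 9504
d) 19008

594 * 16 = 9504
c) 9504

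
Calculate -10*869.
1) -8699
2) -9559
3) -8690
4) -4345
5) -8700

-10 * 869 = -8690
3) -8690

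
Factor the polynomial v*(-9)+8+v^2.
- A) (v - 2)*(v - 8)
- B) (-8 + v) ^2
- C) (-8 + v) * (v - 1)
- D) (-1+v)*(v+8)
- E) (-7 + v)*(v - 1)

We need to factor v*(-9)+8+v^2.
The factored form is (-8 + v) * (v - 1).
C) (-8 + v) * (v - 1)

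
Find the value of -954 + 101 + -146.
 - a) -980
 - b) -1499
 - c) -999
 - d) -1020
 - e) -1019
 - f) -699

First: -954 + 101 = -853
Then: -853 + -146 = -999
c) -999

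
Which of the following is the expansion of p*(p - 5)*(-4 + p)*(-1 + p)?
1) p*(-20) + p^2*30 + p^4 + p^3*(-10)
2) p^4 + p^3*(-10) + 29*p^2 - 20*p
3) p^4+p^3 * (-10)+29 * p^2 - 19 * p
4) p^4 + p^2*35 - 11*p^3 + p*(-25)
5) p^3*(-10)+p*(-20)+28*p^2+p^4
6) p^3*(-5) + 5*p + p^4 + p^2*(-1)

Expanding p*(p - 5)*(-4 + p)*(-1 + p):
= p^4 + p^3*(-10) + 29*p^2 - 20*p
2) p^4 + p^3*(-10) + 29*p^2 - 20*p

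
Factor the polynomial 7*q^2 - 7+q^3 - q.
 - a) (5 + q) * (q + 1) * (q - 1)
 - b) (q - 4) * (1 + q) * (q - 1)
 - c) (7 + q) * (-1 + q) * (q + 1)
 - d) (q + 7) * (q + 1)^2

We need to factor 7*q^2 - 7+q^3 - q.
The factored form is (7 + q) * (-1 + q) * (q + 1).
c) (7 + q) * (-1 + q) * (q + 1)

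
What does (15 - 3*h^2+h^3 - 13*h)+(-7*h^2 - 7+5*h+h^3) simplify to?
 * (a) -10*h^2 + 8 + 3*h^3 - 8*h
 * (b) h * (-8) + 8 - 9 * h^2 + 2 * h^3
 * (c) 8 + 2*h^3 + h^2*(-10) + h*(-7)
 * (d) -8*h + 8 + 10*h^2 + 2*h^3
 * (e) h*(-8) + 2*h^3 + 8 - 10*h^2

Adding the polynomials and combining like terms:
(15 - 3*h^2 + h^3 - 13*h) + (-7*h^2 - 7 + 5*h + h^3)
= h*(-8) + 2*h^3 + 8 - 10*h^2
e) h*(-8) + 2*h^3 + 8 - 10*h^2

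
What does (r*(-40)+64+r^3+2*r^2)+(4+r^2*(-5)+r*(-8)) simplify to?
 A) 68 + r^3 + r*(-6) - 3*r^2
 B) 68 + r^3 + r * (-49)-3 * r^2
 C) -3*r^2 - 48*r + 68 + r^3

Adding the polynomials and combining like terms:
(r*(-40) + 64 + r^3 + 2*r^2) + (4 + r^2*(-5) + r*(-8))
= -3*r^2 - 48*r + 68 + r^3
C) -3*r^2 - 48*r + 68 + r^3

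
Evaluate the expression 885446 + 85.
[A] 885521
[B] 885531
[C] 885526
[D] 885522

885446 + 85 = 885531
B) 885531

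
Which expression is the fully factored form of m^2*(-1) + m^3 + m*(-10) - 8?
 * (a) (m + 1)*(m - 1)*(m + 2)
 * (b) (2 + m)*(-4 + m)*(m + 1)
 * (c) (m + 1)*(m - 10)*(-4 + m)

We need to factor m^2*(-1) + m^3 + m*(-10) - 8.
The factored form is (2 + m)*(-4 + m)*(m + 1).
b) (2 + m)*(-4 + m)*(m + 1)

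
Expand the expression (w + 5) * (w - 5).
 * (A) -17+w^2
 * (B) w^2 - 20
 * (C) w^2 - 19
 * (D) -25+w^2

Expanding (w + 5) * (w - 5):
= -25+w^2
D) -25+w^2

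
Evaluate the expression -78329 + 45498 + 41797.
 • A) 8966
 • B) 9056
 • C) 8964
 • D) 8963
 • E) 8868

First: -78329 + 45498 = -32831
Then: -32831 + 41797 = 8966
A) 8966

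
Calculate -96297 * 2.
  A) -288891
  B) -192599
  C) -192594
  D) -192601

-96297 * 2 = -192594
C) -192594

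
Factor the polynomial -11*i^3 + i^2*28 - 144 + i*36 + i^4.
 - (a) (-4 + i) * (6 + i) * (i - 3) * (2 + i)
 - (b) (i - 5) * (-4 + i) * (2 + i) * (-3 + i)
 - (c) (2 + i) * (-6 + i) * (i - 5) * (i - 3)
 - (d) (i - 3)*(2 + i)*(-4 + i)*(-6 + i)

We need to factor -11*i^3 + i^2*28 - 144 + i*36 + i^4.
The factored form is (i - 3)*(2 + i)*(-4 + i)*(-6 + i).
d) (i - 3)*(2 + i)*(-4 + i)*(-6 + i)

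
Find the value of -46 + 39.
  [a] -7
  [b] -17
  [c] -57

-46 + 39 = -7
a) -7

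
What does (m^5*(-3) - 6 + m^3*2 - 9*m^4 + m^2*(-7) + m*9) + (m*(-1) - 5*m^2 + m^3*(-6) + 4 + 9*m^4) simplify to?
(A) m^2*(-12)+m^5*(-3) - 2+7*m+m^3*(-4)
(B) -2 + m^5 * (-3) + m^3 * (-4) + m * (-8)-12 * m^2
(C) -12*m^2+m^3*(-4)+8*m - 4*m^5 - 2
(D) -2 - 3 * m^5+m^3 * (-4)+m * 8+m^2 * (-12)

Adding the polynomials and combining like terms:
(m^5*(-3) - 6 + m^3*2 - 9*m^4 + m^2*(-7) + m*9) + (m*(-1) - 5*m^2 + m^3*(-6) + 4 + 9*m^4)
= -2 - 3 * m^5+m^3 * (-4)+m * 8+m^2 * (-12)
D) -2 - 3 * m^5+m^3 * (-4)+m * 8+m^2 * (-12)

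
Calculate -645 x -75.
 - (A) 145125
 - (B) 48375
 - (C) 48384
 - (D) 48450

-645 * -75 = 48375
B) 48375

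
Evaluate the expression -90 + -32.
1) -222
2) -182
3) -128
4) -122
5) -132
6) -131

-90 + -32 = -122
4) -122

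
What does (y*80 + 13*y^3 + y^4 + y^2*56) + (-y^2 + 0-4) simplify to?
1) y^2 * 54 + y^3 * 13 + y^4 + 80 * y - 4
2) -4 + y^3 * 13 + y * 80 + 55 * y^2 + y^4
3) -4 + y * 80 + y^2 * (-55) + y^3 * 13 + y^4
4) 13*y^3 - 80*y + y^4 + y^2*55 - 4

Adding the polynomials and combining like terms:
(y*80 + 13*y^3 + y^4 + y^2*56) + (-y^2 + 0 - 4)
= -4 + y^3 * 13 + y * 80 + 55 * y^2 + y^4
2) -4 + y^3 * 13 + y * 80 + 55 * y^2 + y^4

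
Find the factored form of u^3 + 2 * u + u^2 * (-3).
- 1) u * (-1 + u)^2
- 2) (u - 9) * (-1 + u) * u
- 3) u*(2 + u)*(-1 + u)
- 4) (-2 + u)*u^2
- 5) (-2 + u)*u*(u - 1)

We need to factor u^3 + 2 * u + u^2 * (-3).
The factored form is (-2 + u)*u*(u - 1).
5) (-2 + u)*u*(u - 1)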